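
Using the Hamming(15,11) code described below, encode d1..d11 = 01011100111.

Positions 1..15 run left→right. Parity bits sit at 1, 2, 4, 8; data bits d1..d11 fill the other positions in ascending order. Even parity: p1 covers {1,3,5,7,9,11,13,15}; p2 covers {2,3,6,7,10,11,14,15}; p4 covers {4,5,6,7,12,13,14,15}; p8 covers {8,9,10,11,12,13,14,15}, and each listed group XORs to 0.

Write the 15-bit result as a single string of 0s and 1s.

100110111100111

Place data at non-parity positions: p1 p2 0 p4 1 0 1 p8 1 1 0 0 1 1 1
p1 (pos 1,3,5,7,9,11,13,15): XOR of data positions = 0⊕1⊕1⊕1⊕0⊕1⊕1 = 1
p2 (pos 2,3,6,7,10,11,14,15): XOR of data positions = 0⊕0⊕1⊕1⊕0⊕1⊕1 = 0
p4 (pos 4,5,6,7,12,13,14,15): XOR of data positions = 1⊕0⊕1⊕0⊕1⊕1⊕1 = 1
p8 (pos 8,9,10,11,12,13,14,15): XOR of data positions = 1⊕1⊕0⊕0⊕1⊕1⊕1 = 1
Codeword: 100110111100111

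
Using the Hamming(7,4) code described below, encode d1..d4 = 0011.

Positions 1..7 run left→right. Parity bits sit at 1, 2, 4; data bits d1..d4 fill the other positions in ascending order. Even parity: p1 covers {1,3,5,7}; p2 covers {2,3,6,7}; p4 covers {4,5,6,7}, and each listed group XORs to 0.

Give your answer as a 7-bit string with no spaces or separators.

1000011

Place data at non-parity positions: p1 p2 0 p4 0 1 1
p1 (pos 1,3,5,7): XOR of data positions = 0⊕0⊕1 = 1
p2 (pos 2,3,6,7): XOR of data positions = 0⊕1⊕1 = 0
p4 (pos 4,5,6,7): XOR of data positions = 0⊕1⊕1 = 0
Codeword: 1000011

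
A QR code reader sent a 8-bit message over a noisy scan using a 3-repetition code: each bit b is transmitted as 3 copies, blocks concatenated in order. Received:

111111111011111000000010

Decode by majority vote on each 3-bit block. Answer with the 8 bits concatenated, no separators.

11111000

Block 1 (111): 3 ones → 1
Block 2 (111): 3 ones → 1
Block 3 (111): 3 ones → 1
Block 4 (011): 2 ones → 1
Block 5 (111): 3 ones → 1
Block 6 (000): 0 ones → 0
Block 7 (000): 0 ones → 0
Block 8 (010): 1 one → 0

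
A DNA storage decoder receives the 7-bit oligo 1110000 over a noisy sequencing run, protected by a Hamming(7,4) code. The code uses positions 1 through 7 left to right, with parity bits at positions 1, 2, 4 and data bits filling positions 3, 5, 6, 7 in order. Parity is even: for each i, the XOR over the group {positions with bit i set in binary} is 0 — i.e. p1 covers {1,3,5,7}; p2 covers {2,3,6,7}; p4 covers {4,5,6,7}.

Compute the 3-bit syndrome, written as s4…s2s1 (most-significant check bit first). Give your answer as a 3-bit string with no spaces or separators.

000

s1 (pos 1,3,5,7): 1⊕1⊕0⊕0 = 0
s2 (pos 2,3,6,7): 1⊕1⊕0⊕0 = 0
s4 (pos 4,5,6,7): 0⊕0⊕0⊕0 = 0
Syndrome s4…s1 = 000 → no error.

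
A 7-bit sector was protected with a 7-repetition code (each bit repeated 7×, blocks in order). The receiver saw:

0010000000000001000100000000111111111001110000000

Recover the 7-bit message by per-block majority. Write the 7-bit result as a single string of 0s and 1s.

0000110

Block 1 (0010000): 1 one → 0
Block 2 (0000000): 0 ones → 0
Block 3 (0100010): 2 ones → 0
Block 4 (0000000): 0 ones → 0
Block 5 (1111111): 7 ones → 1
Block 6 (1100111): 5 ones → 1
Block 7 (0000000): 0 ones → 0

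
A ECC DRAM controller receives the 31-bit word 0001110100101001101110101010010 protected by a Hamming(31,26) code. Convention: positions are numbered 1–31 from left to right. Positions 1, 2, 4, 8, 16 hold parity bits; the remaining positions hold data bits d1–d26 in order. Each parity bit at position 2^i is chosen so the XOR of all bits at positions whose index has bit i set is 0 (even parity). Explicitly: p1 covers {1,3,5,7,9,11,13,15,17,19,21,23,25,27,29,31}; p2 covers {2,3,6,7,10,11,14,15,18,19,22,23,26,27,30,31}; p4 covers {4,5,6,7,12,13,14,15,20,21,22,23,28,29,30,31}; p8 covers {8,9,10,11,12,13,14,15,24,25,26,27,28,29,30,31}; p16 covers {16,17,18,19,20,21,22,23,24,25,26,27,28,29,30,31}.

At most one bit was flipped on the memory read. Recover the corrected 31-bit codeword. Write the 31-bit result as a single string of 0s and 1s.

s1 (pos 1,3,5,7,9,11,13,15,17,19,21,23,25,27,29,31): 0⊕0⊕1⊕0⊕0⊕1⊕1⊕0⊕1⊕1⊕1⊕1⊕1⊕1⊕0⊕0 = 1
s2 (pos 2,3,6,7,10,11,14,15,18,19,22,23,26,27,30,31): 0⊕0⊕1⊕0⊕0⊕1⊕0⊕0⊕0⊕1⊕0⊕1⊕0⊕1⊕1⊕0 = 0
s4 (pos 4,5,6,7,12,13,14,15,20,21,22,23,28,29,30,31): 1⊕1⊕1⊕0⊕0⊕1⊕0⊕0⊕1⊕1⊕0⊕1⊕0⊕0⊕1⊕0 = 0
s8 (pos 8,9,10,11,12,13,14,15,24,25,26,27,28,29,30,31): 1⊕0⊕0⊕1⊕0⊕1⊕0⊕0⊕0⊕1⊕0⊕1⊕0⊕0⊕1⊕0 = 0
s16 (pos 16,17,18,19,20,21,22,23,24,25,26,27,28,29,30,31): 1⊕1⊕0⊕1⊕1⊕1⊕0⊕1⊕0⊕1⊕0⊕1⊕0⊕0⊕1⊕0 = 1
Syndrome s16…s1 = 10001 → error at position 17.
Flip position 17: 0001110100101001101110101010010 → 0001110100101001001110101010010

0001110100101001001110101010010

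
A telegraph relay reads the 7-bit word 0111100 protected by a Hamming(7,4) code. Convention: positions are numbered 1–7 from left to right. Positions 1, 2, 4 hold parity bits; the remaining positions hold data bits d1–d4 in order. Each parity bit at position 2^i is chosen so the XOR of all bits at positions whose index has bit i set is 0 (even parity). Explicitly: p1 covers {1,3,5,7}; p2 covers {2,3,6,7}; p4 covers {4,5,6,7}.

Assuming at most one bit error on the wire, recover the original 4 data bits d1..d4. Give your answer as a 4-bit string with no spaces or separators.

s1 (pos 1,3,5,7): 0⊕1⊕1⊕0 = 0
s2 (pos 2,3,6,7): 1⊕1⊕0⊕0 = 0
s4 (pos 4,5,6,7): 1⊕1⊕0⊕0 = 0
Syndrome s4…s1 = 000 → no error.
Read data bits from positions 3,5,6,7: 1100

1100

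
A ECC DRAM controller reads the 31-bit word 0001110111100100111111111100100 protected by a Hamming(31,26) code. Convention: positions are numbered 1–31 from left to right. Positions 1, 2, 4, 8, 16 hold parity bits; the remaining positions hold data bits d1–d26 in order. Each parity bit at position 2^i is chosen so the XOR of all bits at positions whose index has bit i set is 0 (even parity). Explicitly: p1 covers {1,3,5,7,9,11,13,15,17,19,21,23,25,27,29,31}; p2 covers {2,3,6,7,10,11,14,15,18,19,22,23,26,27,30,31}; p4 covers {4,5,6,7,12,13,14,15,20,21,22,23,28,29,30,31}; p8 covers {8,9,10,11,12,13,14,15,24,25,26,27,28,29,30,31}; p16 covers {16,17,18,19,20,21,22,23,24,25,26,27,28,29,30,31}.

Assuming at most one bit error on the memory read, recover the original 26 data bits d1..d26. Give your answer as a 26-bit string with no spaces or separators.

s1 (pos 1,3,5,7,9,11,13,15,17,19,21,23,25,27,29,31): 0⊕0⊕1⊕0⊕1⊕1⊕0⊕0⊕1⊕1⊕1⊕1⊕1⊕0⊕1⊕0 = 1
s2 (pos 2,3,6,7,10,11,14,15,18,19,22,23,26,27,30,31): 0⊕0⊕1⊕0⊕1⊕1⊕1⊕0⊕1⊕1⊕1⊕1⊕1⊕0⊕0⊕0 = 1
s4 (pos 4,5,6,7,12,13,14,15,20,21,22,23,28,29,30,31): 1⊕1⊕1⊕0⊕0⊕0⊕1⊕0⊕1⊕1⊕1⊕1⊕0⊕1⊕0⊕0 = 1
s8 (pos 8,9,10,11,12,13,14,15,24,25,26,27,28,29,30,31): 1⊕1⊕1⊕1⊕0⊕0⊕1⊕0⊕1⊕1⊕1⊕0⊕0⊕1⊕0⊕0 = 1
s16 (pos 16,17,18,19,20,21,22,23,24,25,26,27,28,29,30,31): 0⊕1⊕1⊕1⊕1⊕1⊕1⊕1⊕1⊕1⊕1⊕0⊕0⊕1⊕0⊕0 = 1
Syndrome s16…s1 = 11111 → error at position 31.
Flip position 31: 0001110111100100111111111100100 → 0001110111100100111111111100101
Read data bits from positions 3,5,6,7,9,10,11,12,13,14,15,17,18,19,20,21,22,23,24,25,26,27,28,29,30,31: 01101110010111111111100101

01101110010111111111100101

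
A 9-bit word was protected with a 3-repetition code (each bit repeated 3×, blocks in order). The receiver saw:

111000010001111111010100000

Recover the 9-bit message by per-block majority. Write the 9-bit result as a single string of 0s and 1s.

Block 1 (111): 3 ones → 1
Block 2 (000): 0 ones → 0
Block 3 (010): 1 one → 0
Block 4 (001): 1 one → 0
Block 5 (111): 3 ones → 1
Block 6 (111): 3 ones → 1
Block 7 (010): 1 one → 0
Block 8 (100): 1 one → 0
Block 9 (000): 0 ones → 0

100011000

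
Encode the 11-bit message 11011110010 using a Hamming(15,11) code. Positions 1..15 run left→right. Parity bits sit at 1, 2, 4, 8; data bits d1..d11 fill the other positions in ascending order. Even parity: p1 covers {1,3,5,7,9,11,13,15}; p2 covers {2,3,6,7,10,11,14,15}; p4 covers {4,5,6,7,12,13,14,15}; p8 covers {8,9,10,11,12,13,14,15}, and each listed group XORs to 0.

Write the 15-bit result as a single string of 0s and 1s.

111110101110010

Place data at non-parity positions: p1 p2 1 p4 1 0 1 p8 1 1 1 0 0 1 0
p1 (pos 1,3,5,7,9,11,13,15): XOR of data positions = 1⊕1⊕1⊕1⊕1⊕0⊕0 = 1
p2 (pos 2,3,6,7,10,11,14,15): XOR of data positions = 1⊕0⊕1⊕1⊕1⊕1⊕0 = 1
p4 (pos 4,5,6,7,12,13,14,15): XOR of data positions = 1⊕0⊕1⊕0⊕0⊕1⊕0 = 1
p8 (pos 8,9,10,11,12,13,14,15): XOR of data positions = 1⊕1⊕1⊕0⊕0⊕1⊕0 = 0
Codeword: 111110101110010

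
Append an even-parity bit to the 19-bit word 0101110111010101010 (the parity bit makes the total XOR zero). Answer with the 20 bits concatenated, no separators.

XOR of the 19 data bits: 0⊕1⊕0⊕1⊕1⊕1⊕0⊕1⊕1⊕1⊕0⊕1⊕0⊕1⊕0⊕1⊕0⊕1⊕0 = 1
Parity bit = 1 (so all 20 bits XOR to 0).

01011101110101010101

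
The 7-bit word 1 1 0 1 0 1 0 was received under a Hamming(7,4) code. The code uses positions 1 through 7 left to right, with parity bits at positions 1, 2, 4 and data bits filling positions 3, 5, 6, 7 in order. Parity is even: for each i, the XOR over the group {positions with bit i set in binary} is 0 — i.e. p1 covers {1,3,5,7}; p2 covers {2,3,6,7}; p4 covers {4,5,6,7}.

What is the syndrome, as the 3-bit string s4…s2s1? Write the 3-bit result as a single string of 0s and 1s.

001

s1 (pos 1,3,5,7): 1⊕0⊕0⊕0 = 1
s2 (pos 2,3,6,7): 1⊕0⊕1⊕0 = 0
s4 (pos 4,5,6,7): 1⊕0⊕1⊕0 = 0
Syndrome s4…s1 = 001 → error at position 1.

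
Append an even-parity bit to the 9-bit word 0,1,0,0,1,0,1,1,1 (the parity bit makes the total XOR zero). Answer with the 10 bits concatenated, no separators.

0100101111

XOR of the 9 data bits: 0⊕1⊕0⊕0⊕1⊕0⊕1⊕1⊕1 = 1
Parity bit = 1 (so all 10 bits XOR to 0).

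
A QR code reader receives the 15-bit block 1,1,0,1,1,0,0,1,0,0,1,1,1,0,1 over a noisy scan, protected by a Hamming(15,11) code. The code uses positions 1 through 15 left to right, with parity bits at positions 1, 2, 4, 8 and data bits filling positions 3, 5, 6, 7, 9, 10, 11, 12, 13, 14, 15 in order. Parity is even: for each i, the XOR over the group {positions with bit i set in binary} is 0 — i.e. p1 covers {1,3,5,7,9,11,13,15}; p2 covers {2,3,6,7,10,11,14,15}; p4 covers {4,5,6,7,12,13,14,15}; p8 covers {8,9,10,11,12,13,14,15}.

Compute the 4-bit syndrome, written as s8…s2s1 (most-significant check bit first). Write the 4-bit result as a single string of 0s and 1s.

s1 (pos 1,3,5,7,9,11,13,15): 1⊕0⊕1⊕0⊕0⊕1⊕1⊕1 = 1
s2 (pos 2,3,6,7,10,11,14,15): 1⊕0⊕0⊕0⊕0⊕1⊕0⊕1 = 1
s4 (pos 4,5,6,7,12,13,14,15): 1⊕1⊕0⊕0⊕1⊕1⊕0⊕1 = 1
s8 (pos 8,9,10,11,12,13,14,15): 1⊕0⊕0⊕1⊕1⊕1⊕0⊕1 = 1
Syndrome s8…s1 = 1111 → error at position 15.

1111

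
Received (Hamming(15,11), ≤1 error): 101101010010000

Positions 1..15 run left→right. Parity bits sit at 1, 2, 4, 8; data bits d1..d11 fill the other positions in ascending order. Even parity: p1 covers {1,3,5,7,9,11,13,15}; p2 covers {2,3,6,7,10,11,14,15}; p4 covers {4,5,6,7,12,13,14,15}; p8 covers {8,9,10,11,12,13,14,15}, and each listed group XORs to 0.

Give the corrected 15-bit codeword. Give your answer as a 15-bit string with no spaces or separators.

s1 (pos 1,3,5,7,9,11,13,15): 1⊕1⊕0⊕0⊕0⊕1⊕0⊕0 = 1
s2 (pos 2,3,6,7,10,11,14,15): 0⊕1⊕1⊕0⊕0⊕1⊕0⊕0 = 1
s4 (pos 4,5,6,7,12,13,14,15): 1⊕0⊕1⊕0⊕0⊕0⊕0⊕0 = 0
s8 (pos 8,9,10,11,12,13,14,15): 1⊕0⊕0⊕1⊕0⊕0⊕0⊕0 = 0
Syndrome s8…s1 = 0011 → error at position 3.
Flip position 3: 101101010010000 → 100101010010000

100101010010000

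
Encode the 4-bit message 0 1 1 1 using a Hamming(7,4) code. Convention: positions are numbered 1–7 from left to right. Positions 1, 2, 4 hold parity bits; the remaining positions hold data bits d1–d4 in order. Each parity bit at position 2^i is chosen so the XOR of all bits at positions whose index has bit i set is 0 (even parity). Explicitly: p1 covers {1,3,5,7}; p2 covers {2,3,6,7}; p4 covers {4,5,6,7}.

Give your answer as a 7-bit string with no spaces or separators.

Place data at non-parity positions: p1 p2 0 p4 1 1 1
p1 (pos 1,3,5,7): XOR of data positions = 0⊕1⊕1 = 0
p2 (pos 2,3,6,7): XOR of data positions = 0⊕1⊕1 = 0
p4 (pos 4,5,6,7): XOR of data positions = 1⊕1⊕1 = 1
Codeword: 0001111

0001111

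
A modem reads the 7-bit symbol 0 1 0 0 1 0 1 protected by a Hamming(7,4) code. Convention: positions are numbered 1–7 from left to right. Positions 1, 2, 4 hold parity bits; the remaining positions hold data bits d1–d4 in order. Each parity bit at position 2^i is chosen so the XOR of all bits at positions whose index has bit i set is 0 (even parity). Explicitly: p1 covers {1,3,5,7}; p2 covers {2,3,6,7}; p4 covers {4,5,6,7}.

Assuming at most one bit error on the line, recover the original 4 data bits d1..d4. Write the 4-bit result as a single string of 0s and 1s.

0101

s1 (pos 1,3,5,7): 0⊕0⊕1⊕1 = 0
s2 (pos 2,3,6,7): 1⊕0⊕0⊕1 = 0
s4 (pos 4,5,6,7): 0⊕1⊕0⊕1 = 0
Syndrome s4…s1 = 000 → no error.
Read data bits from positions 3,5,6,7: 0101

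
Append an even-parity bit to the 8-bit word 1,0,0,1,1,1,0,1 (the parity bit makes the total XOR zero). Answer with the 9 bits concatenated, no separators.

XOR of the 8 data bits: 1⊕0⊕0⊕1⊕1⊕1⊕0⊕1 = 1
Parity bit = 1 (so all 9 bits XOR to 0).

100111011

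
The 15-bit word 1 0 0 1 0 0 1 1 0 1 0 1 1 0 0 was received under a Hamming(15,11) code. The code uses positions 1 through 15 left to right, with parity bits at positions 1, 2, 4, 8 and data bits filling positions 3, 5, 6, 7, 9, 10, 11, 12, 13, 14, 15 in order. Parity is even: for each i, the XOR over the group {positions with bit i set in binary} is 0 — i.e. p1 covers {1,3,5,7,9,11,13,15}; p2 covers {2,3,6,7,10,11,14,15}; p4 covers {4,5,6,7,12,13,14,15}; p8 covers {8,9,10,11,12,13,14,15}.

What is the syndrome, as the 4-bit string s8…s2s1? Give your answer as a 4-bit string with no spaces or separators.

s1 (pos 1,3,5,7,9,11,13,15): 1⊕0⊕0⊕1⊕0⊕0⊕1⊕0 = 1
s2 (pos 2,3,6,7,10,11,14,15): 0⊕0⊕0⊕1⊕1⊕0⊕0⊕0 = 0
s4 (pos 4,5,6,7,12,13,14,15): 1⊕0⊕0⊕1⊕1⊕1⊕0⊕0 = 0
s8 (pos 8,9,10,11,12,13,14,15): 1⊕0⊕1⊕0⊕1⊕1⊕0⊕0 = 0
Syndrome s8…s1 = 0001 → error at position 1.

0001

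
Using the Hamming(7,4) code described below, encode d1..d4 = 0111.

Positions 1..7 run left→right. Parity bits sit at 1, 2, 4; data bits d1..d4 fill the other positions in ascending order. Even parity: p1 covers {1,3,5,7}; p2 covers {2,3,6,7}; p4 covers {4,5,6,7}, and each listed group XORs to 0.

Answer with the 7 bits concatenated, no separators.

Place data at non-parity positions: p1 p2 0 p4 1 1 1
p1 (pos 1,3,5,7): XOR of data positions = 0⊕1⊕1 = 0
p2 (pos 2,3,6,7): XOR of data positions = 0⊕1⊕1 = 0
p4 (pos 4,5,6,7): XOR of data positions = 1⊕1⊕1 = 1
Codeword: 0001111

0001111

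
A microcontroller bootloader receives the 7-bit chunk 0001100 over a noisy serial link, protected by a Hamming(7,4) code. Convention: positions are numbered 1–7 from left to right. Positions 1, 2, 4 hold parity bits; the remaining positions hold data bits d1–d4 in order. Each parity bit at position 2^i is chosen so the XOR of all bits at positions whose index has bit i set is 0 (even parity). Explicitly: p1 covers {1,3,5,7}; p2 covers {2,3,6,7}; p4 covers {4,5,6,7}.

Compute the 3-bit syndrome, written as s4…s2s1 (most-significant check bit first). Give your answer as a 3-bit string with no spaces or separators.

s1 (pos 1,3,5,7): 0⊕0⊕1⊕0 = 1
s2 (pos 2,3,6,7): 0⊕0⊕0⊕0 = 0
s4 (pos 4,5,6,7): 1⊕1⊕0⊕0 = 0
Syndrome s4…s1 = 001 → error at position 1.

001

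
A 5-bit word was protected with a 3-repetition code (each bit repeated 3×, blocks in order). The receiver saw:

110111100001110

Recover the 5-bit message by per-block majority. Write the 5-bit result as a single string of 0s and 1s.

11001

Block 1 (110): 2 ones → 1
Block 2 (111): 3 ones → 1
Block 3 (100): 1 one → 0
Block 4 (001): 1 one → 0
Block 5 (110): 2 ones → 1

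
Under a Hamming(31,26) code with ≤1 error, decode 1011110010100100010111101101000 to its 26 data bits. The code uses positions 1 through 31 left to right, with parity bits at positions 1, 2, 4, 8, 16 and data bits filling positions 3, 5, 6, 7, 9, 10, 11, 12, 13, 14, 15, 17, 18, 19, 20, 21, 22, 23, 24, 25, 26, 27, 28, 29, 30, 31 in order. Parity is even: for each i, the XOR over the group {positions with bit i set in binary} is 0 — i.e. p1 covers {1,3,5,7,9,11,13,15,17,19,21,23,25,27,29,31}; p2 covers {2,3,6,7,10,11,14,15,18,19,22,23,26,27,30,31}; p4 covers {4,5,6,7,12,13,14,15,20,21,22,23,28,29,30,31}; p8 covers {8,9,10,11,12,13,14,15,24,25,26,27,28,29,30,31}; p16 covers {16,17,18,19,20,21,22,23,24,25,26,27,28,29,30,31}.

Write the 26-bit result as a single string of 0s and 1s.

11101010010010111101101000

s1 (pos 1,3,5,7,9,11,13,15,17,19,21,23,25,27,29,31): 1⊕1⊕1⊕0⊕1⊕1⊕0⊕0⊕0⊕0⊕1⊕1⊕1⊕0⊕0⊕0 = 0
s2 (pos 2,3,6,7,10,11,14,15,18,19,22,23,26,27,30,31): 0⊕1⊕1⊕0⊕0⊕1⊕1⊕0⊕1⊕0⊕1⊕1⊕1⊕0⊕0⊕0 = 0
s4 (pos 4,5,6,7,12,13,14,15,20,21,22,23,28,29,30,31): 1⊕1⊕1⊕0⊕0⊕0⊕1⊕0⊕1⊕1⊕1⊕1⊕1⊕0⊕0⊕0 = 1
s8 (pos 8,9,10,11,12,13,14,15,24,25,26,27,28,29,30,31): 0⊕1⊕0⊕1⊕0⊕0⊕1⊕0⊕0⊕1⊕1⊕0⊕1⊕0⊕0⊕0 = 0
s16 (pos 16,17,18,19,20,21,22,23,24,25,26,27,28,29,30,31): 0⊕0⊕1⊕0⊕1⊕1⊕1⊕1⊕0⊕1⊕1⊕0⊕1⊕0⊕0⊕0 = 0
Syndrome s16…s1 = 00100 → error at position 4.
Flip position 4: 1011110010100100010111101101000 → 1010110010100100010111101101000
Read data bits from positions 3,5,6,7,9,10,11,12,13,14,15,17,18,19,20,21,22,23,24,25,26,27,28,29,30,31: 11101010010010111101101000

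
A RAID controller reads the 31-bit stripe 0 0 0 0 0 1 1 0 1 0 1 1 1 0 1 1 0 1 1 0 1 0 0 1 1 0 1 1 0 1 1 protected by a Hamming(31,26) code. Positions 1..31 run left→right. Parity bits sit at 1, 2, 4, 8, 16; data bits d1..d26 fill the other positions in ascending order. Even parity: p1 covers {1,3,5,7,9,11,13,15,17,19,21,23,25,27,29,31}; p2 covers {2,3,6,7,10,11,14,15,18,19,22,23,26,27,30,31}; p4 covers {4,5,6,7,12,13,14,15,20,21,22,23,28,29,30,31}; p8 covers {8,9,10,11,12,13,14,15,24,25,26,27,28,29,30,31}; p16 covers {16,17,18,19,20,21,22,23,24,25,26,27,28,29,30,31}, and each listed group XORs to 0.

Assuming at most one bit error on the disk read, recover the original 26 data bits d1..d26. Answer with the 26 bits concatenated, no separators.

s1 (pos 1,3,5,7,9,11,13,15,17,19,21,23,25,27,29,31): 0⊕0⊕0⊕1⊕1⊕1⊕1⊕1⊕0⊕1⊕1⊕0⊕1⊕1⊕0⊕1 = 0
s2 (pos 2,3,6,7,10,11,14,15,18,19,22,23,26,27,30,31): 0⊕0⊕1⊕1⊕0⊕1⊕0⊕1⊕1⊕1⊕0⊕0⊕0⊕1⊕1⊕1 = 1
s4 (pos 4,5,6,7,12,13,14,15,20,21,22,23,28,29,30,31): 0⊕0⊕1⊕1⊕1⊕1⊕0⊕1⊕0⊕1⊕0⊕0⊕1⊕0⊕1⊕1 = 1
s8 (pos 8,9,10,11,12,13,14,15,24,25,26,27,28,29,30,31): 0⊕1⊕0⊕1⊕1⊕1⊕0⊕1⊕1⊕1⊕0⊕1⊕1⊕0⊕1⊕1 = 1
s16 (pos 16,17,18,19,20,21,22,23,24,25,26,27,28,29,30,31): 1⊕0⊕1⊕1⊕0⊕1⊕0⊕0⊕1⊕1⊕0⊕1⊕1⊕0⊕1⊕1 = 0
Syndrome s16…s1 = 01110 → error at position 14.
Flip position 14: 0000011010111011011010011011011 → 0000011010111111011010011011011
Read data bits from positions 3,5,6,7,9,10,11,12,13,14,15,17,18,19,20,21,22,23,24,25,26,27,28,29,30,31: 00111011111011010011011011

00111011111011010011011011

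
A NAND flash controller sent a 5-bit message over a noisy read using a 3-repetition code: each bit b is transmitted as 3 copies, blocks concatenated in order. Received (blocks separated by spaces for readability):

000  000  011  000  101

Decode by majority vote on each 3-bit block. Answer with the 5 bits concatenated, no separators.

00101

Block 1 (000): 0 ones → 0
Block 2 (000): 0 ones → 0
Block 3 (011): 2 ones → 1
Block 4 (000): 0 ones → 0
Block 5 (101): 2 ones → 1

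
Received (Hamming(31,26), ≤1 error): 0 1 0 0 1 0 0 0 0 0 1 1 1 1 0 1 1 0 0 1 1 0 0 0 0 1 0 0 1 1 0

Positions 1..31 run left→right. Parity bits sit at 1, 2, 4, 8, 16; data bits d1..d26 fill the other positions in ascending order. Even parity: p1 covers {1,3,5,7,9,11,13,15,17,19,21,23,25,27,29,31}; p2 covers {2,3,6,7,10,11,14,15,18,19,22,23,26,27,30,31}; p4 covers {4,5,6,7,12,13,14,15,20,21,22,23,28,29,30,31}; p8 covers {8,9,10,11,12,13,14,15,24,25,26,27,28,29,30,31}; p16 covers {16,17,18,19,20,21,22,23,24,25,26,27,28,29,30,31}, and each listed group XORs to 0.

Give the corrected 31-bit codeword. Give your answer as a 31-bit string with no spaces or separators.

s1 (pos 1,3,5,7,9,11,13,15,17,19,21,23,25,27,29,31): 0⊕0⊕1⊕0⊕0⊕1⊕1⊕0⊕1⊕0⊕1⊕0⊕0⊕0⊕1⊕0 = 0
s2 (pos 2,3,6,7,10,11,14,15,18,19,22,23,26,27,30,31): 1⊕0⊕0⊕0⊕0⊕1⊕1⊕0⊕0⊕0⊕0⊕0⊕1⊕0⊕1⊕0 = 1
s4 (pos 4,5,6,7,12,13,14,15,20,21,22,23,28,29,30,31): 0⊕1⊕0⊕0⊕1⊕1⊕1⊕0⊕1⊕1⊕0⊕0⊕0⊕1⊕1⊕0 = 0
s8 (pos 8,9,10,11,12,13,14,15,24,25,26,27,28,29,30,31): 0⊕0⊕0⊕1⊕1⊕1⊕1⊕0⊕0⊕0⊕1⊕0⊕0⊕1⊕1⊕0 = 1
s16 (pos 16,17,18,19,20,21,22,23,24,25,26,27,28,29,30,31): 1⊕1⊕0⊕0⊕1⊕1⊕0⊕0⊕0⊕0⊕1⊕0⊕0⊕1⊕1⊕0 = 1
Syndrome s16…s1 = 11010 → error at position 26.
Flip position 26: 0100100000111101100110000100110 → 0100100000111101100110000000110

0100100000111101100110000000110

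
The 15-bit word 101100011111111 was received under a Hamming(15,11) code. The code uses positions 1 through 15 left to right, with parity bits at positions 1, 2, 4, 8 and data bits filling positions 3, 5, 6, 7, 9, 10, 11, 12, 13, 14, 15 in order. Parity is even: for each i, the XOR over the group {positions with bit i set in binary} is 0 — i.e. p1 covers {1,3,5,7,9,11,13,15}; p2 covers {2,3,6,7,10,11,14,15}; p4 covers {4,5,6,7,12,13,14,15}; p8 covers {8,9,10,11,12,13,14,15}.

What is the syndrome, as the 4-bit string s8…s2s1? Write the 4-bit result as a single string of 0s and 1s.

s1 (pos 1,3,5,7,9,11,13,15): 1⊕1⊕0⊕0⊕1⊕1⊕1⊕1 = 0
s2 (pos 2,3,6,7,10,11,14,15): 0⊕1⊕0⊕0⊕1⊕1⊕1⊕1 = 1
s4 (pos 4,5,6,7,12,13,14,15): 1⊕0⊕0⊕0⊕1⊕1⊕1⊕1 = 1
s8 (pos 8,9,10,11,12,13,14,15): 1⊕1⊕1⊕1⊕1⊕1⊕1⊕1 = 0
Syndrome s8…s1 = 0110 → error at position 6.

0110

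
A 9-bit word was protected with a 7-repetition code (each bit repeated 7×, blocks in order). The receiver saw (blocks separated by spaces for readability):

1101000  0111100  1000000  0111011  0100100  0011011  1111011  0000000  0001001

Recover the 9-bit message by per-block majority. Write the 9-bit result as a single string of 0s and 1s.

010101100

Block 1 (1101000): 3 ones → 0
Block 2 (0111100): 4 ones → 1
Block 3 (1000000): 1 one → 0
Block 4 (0111011): 5 ones → 1
Block 5 (0100100): 2 ones → 0
Block 6 (0011011): 4 ones → 1
Block 7 (1111011): 6 ones → 1
Block 8 (0000000): 0 ones → 0
Block 9 (0001001): 2 ones → 0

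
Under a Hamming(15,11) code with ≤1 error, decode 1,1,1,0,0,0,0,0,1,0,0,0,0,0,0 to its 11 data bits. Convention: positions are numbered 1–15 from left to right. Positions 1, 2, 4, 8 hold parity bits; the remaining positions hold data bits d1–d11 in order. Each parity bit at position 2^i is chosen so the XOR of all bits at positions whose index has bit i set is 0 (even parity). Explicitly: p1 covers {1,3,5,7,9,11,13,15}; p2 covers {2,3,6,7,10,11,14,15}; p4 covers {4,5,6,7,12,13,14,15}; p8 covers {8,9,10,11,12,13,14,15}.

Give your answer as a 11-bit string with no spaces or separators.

s1 (pos 1,3,5,7,9,11,13,15): 1⊕1⊕0⊕0⊕1⊕0⊕0⊕0 = 1
s2 (pos 2,3,6,7,10,11,14,15): 1⊕1⊕0⊕0⊕0⊕0⊕0⊕0 = 0
s4 (pos 4,5,6,7,12,13,14,15): 0⊕0⊕0⊕0⊕0⊕0⊕0⊕0 = 0
s8 (pos 8,9,10,11,12,13,14,15): 0⊕1⊕0⊕0⊕0⊕0⊕0⊕0 = 1
Syndrome s8…s1 = 1001 → error at position 9.
Flip position 9: 111000001000000 → 111000000000000
Read data bits from positions 3,5,6,7,9,10,11,12,13,14,15: 10000000000

10000000000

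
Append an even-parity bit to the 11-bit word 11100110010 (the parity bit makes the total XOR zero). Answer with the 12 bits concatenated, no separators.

111001100100

XOR of the 11 data bits: 1⊕1⊕1⊕0⊕0⊕1⊕1⊕0⊕0⊕1⊕0 = 0
Parity bit = 0 (so all 12 bits XOR to 0).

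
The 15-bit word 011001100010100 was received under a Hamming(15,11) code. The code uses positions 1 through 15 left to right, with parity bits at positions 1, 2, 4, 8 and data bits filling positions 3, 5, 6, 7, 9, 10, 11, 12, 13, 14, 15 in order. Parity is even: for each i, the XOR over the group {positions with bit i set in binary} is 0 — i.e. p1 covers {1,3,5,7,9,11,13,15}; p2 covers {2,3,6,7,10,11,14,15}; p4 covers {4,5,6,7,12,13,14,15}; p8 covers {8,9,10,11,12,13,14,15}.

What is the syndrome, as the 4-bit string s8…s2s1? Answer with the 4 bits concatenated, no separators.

0110

s1 (pos 1,3,5,7,9,11,13,15): 0⊕1⊕0⊕1⊕0⊕1⊕1⊕0 = 0
s2 (pos 2,3,6,7,10,11,14,15): 1⊕1⊕1⊕1⊕0⊕1⊕0⊕0 = 1
s4 (pos 4,5,6,7,12,13,14,15): 0⊕0⊕1⊕1⊕0⊕1⊕0⊕0 = 1
s8 (pos 8,9,10,11,12,13,14,15): 0⊕0⊕0⊕1⊕0⊕1⊕0⊕0 = 0
Syndrome s8…s1 = 0110 → error at position 6.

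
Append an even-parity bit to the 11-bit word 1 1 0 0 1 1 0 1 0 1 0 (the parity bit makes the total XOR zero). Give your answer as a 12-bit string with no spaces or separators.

XOR of the 11 data bits: 1⊕1⊕0⊕0⊕1⊕1⊕0⊕1⊕0⊕1⊕0 = 0
Parity bit = 0 (so all 12 bits XOR to 0).

110011010100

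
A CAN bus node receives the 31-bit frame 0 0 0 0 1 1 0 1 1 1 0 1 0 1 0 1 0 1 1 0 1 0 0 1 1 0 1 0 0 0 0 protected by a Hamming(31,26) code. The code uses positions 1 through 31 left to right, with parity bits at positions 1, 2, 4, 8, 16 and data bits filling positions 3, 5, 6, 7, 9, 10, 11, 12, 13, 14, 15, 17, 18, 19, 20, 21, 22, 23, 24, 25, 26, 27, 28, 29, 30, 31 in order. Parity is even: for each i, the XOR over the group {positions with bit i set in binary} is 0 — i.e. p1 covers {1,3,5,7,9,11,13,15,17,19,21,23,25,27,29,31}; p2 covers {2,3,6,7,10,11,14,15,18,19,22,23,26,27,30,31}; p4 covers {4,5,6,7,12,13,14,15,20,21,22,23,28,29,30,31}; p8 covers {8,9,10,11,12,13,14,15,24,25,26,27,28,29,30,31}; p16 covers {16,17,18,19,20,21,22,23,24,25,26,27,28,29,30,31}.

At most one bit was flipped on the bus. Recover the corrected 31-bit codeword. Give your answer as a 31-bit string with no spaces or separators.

s1 (pos 1,3,5,7,9,11,13,15,17,19,21,23,25,27,29,31): 0⊕0⊕1⊕0⊕1⊕0⊕0⊕0⊕0⊕1⊕1⊕0⊕1⊕1⊕0⊕0 = 0
s2 (pos 2,3,6,7,10,11,14,15,18,19,22,23,26,27,30,31): 0⊕0⊕1⊕0⊕1⊕0⊕1⊕0⊕1⊕1⊕0⊕0⊕0⊕1⊕0⊕0 = 0
s4 (pos 4,5,6,7,12,13,14,15,20,21,22,23,28,29,30,31): 0⊕1⊕1⊕0⊕1⊕0⊕1⊕0⊕0⊕1⊕0⊕0⊕0⊕0⊕0⊕0 = 1
s8 (pos 8,9,10,11,12,13,14,15,24,25,26,27,28,29,30,31): 1⊕1⊕1⊕0⊕1⊕0⊕1⊕0⊕1⊕1⊕0⊕1⊕0⊕0⊕0⊕0 = 0
s16 (pos 16,17,18,19,20,21,22,23,24,25,26,27,28,29,30,31): 1⊕0⊕1⊕1⊕0⊕1⊕0⊕0⊕1⊕1⊕0⊕1⊕0⊕0⊕0⊕0 = 1
Syndrome s16…s1 = 10100 → error at position 20.
Flip position 20: 0000110111010101011010011010000 → 0000110111010101011110011010000

0000110111010101011110011010000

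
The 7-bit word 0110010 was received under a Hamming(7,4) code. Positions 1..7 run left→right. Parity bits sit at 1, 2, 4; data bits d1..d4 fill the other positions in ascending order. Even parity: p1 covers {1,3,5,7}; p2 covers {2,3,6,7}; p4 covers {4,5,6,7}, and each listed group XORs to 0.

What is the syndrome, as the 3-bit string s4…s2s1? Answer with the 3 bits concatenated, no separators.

111

s1 (pos 1,3,5,7): 0⊕1⊕0⊕0 = 1
s2 (pos 2,3,6,7): 1⊕1⊕1⊕0 = 1
s4 (pos 4,5,6,7): 0⊕0⊕1⊕0 = 1
Syndrome s4…s1 = 111 → error at position 7.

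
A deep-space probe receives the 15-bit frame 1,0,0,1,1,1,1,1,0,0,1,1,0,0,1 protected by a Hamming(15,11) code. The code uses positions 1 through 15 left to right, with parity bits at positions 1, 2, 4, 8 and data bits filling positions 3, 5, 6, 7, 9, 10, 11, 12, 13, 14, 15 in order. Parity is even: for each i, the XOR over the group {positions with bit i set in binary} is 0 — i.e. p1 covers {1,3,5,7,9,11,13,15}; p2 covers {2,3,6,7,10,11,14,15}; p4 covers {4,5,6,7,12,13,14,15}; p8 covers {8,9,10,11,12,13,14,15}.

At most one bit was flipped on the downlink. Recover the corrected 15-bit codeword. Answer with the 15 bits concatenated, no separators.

000111110011001

s1 (pos 1,3,5,7,9,11,13,15): 1⊕0⊕1⊕1⊕0⊕1⊕0⊕1 = 1
s2 (pos 2,3,6,7,10,11,14,15): 0⊕0⊕1⊕1⊕0⊕1⊕0⊕1 = 0
s4 (pos 4,5,6,7,12,13,14,15): 1⊕1⊕1⊕1⊕1⊕0⊕0⊕1 = 0
s8 (pos 8,9,10,11,12,13,14,15): 1⊕0⊕0⊕1⊕1⊕0⊕0⊕1 = 0
Syndrome s8…s1 = 0001 → error at position 1.
Flip position 1: 100111110011001 → 000111110011001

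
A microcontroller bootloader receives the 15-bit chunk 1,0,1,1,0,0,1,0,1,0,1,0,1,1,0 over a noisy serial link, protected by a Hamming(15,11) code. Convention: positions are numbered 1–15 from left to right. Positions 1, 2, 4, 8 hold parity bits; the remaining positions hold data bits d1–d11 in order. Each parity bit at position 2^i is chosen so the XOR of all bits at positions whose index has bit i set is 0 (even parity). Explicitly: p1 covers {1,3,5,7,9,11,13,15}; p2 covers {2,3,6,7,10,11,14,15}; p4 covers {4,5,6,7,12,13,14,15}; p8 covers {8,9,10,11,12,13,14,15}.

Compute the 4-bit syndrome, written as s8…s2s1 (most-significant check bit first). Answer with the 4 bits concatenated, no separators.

0000

s1 (pos 1,3,5,7,9,11,13,15): 1⊕1⊕0⊕1⊕1⊕1⊕1⊕0 = 0
s2 (pos 2,3,6,7,10,11,14,15): 0⊕1⊕0⊕1⊕0⊕1⊕1⊕0 = 0
s4 (pos 4,5,6,7,12,13,14,15): 1⊕0⊕0⊕1⊕0⊕1⊕1⊕0 = 0
s8 (pos 8,9,10,11,12,13,14,15): 0⊕1⊕0⊕1⊕0⊕1⊕1⊕0 = 0
Syndrome s8…s1 = 0000 → no error.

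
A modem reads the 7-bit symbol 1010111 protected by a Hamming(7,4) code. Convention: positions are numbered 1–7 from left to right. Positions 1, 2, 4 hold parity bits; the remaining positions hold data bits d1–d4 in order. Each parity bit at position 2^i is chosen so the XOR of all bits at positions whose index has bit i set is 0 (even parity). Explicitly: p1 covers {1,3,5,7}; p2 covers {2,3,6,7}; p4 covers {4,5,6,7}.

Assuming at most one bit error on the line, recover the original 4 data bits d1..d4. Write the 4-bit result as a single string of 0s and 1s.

s1 (pos 1,3,5,7): 1⊕1⊕1⊕1 = 0
s2 (pos 2,3,6,7): 0⊕1⊕1⊕1 = 1
s4 (pos 4,5,6,7): 0⊕1⊕1⊕1 = 1
Syndrome s4…s1 = 110 → error at position 6.
Flip position 6: 1010111 → 1010101
Read data bits from positions 3,5,6,7: 1101

1101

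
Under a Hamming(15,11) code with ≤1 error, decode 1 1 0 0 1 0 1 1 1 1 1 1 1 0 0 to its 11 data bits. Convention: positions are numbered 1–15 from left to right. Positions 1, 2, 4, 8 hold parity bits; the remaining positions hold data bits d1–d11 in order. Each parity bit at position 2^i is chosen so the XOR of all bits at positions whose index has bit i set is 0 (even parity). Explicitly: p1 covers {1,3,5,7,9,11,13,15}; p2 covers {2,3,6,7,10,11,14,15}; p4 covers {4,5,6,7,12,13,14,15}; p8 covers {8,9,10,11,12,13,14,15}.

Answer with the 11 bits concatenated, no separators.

s1 (pos 1,3,5,7,9,11,13,15): 1⊕0⊕1⊕1⊕1⊕1⊕1⊕0 = 0
s2 (pos 2,3,6,7,10,11,14,15): 1⊕0⊕0⊕1⊕1⊕1⊕0⊕0 = 0
s4 (pos 4,5,6,7,12,13,14,15): 0⊕1⊕0⊕1⊕1⊕1⊕0⊕0 = 0
s8 (pos 8,9,10,11,12,13,14,15): 1⊕1⊕1⊕1⊕1⊕1⊕0⊕0 = 0
Syndrome s8…s1 = 0000 → no error.
Read data bits from positions 3,5,6,7,9,10,11,12,13,14,15: 01011111100

01011111100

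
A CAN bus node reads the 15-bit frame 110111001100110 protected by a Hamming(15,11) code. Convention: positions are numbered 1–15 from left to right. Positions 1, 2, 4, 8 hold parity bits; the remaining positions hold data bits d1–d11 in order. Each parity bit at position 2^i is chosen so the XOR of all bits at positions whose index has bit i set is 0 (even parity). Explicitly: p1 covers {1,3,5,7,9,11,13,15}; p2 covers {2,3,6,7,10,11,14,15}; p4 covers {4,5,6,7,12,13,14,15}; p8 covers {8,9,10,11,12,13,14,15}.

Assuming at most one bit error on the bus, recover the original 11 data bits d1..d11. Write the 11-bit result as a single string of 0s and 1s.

01101100110

s1 (pos 1,3,5,7,9,11,13,15): 1⊕0⊕1⊕0⊕1⊕0⊕1⊕0 = 0
s2 (pos 2,3,6,7,10,11,14,15): 1⊕0⊕1⊕0⊕1⊕0⊕1⊕0 = 0
s4 (pos 4,5,6,7,12,13,14,15): 1⊕1⊕1⊕0⊕0⊕1⊕1⊕0 = 1
s8 (pos 8,9,10,11,12,13,14,15): 0⊕1⊕1⊕0⊕0⊕1⊕1⊕0 = 0
Syndrome s8…s1 = 0100 → error at position 4.
Flip position 4: 110111001100110 → 110011001100110
Read data bits from positions 3,5,6,7,9,10,11,12,13,14,15: 01101100110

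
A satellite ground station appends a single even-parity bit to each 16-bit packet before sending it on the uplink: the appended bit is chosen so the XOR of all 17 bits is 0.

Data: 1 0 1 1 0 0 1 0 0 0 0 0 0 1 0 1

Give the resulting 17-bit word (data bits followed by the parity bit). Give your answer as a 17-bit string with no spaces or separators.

XOR of the 16 data bits: 1⊕0⊕1⊕1⊕0⊕0⊕1⊕0⊕0⊕0⊕0⊕0⊕0⊕1⊕0⊕1 = 0
Parity bit = 0 (so all 17 bits XOR to 0).

10110010000001010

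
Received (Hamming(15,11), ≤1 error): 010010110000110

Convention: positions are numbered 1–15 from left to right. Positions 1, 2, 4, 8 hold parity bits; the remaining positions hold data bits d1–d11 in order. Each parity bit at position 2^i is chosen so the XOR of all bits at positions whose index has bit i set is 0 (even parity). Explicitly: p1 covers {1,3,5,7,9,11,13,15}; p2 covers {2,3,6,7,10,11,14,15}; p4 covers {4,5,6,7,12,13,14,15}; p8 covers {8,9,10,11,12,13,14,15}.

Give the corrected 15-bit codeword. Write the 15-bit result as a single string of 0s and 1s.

s1 (pos 1,3,5,7,9,11,13,15): 0⊕0⊕1⊕1⊕0⊕0⊕1⊕0 = 1
s2 (pos 2,3,6,7,10,11,14,15): 1⊕0⊕0⊕1⊕0⊕0⊕1⊕0 = 1
s4 (pos 4,5,6,7,12,13,14,15): 0⊕1⊕0⊕1⊕0⊕1⊕1⊕0 = 0
s8 (pos 8,9,10,11,12,13,14,15): 1⊕0⊕0⊕0⊕0⊕1⊕1⊕0 = 1
Syndrome s8…s1 = 1011 → error at position 11.
Flip position 11: 010010110000110 → 010010110010110

010010110010110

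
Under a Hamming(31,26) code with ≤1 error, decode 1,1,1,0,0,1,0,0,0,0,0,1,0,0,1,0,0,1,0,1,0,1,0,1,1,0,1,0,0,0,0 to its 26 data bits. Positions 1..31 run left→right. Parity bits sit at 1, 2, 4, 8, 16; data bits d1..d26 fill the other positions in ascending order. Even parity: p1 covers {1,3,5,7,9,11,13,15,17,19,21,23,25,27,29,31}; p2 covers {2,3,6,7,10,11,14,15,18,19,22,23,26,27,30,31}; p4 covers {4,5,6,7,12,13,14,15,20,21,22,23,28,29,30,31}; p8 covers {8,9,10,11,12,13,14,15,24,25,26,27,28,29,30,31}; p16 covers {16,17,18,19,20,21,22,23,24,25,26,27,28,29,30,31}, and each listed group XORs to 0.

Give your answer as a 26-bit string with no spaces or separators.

10100001000010101011010000

s1 (pos 1,3,5,7,9,11,13,15,17,19,21,23,25,27,29,31): 1⊕1⊕0⊕0⊕0⊕0⊕0⊕1⊕0⊕0⊕0⊕0⊕1⊕1⊕0⊕0 = 1
s2 (pos 2,3,6,7,10,11,14,15,18,19,22,23,26,27,30,31): 1⊕1⊕1⊕0⊕0⊕0⊕0⊕1⊕1⊕0⊕1⊕0⊕0⊕1⊕0⊕0 = 1
s4 (pos 4,5,6,7,12,13,14,15,20,21,22,23,28,29,30,31): 0⊕0⊕1⊕0⊕1⊕0⊕0⊕1⊕1⊕0⊕1⊕0⊕0⊕0⊕0⊕0 = 1
s8 (pos 8,9,10,11,12,13,14,15,24,25,26,27,28,29,30,31): 0⊕0⊕0⊕0⊕1⊕0⊕0⊕1⊕1⊕1⊕0⊕1⊕0⊕0⊕0⊕0 = 1
s16 (pos 16,17,18,19,20,21,22,23,24,25,26,27,28,29,30,31): 0⊕0⊕1⊕0⊕1⊕0⊕1⊕0⊕1⊕1⊕0⊕1⊕0⊕0⊕0⊕0 = 0
Syndrome s16…s1 = 01111 → error at position 15.
Flip position 15: 1110010000010010010101011010000 → 1110010000010000010101011010000
Read data bits from positions 3,5,6,7,9,10,11,12,13,14,15,17,18,19,20,21,22,23,24,25,26,27,28,29,30,31: 10100001000010101011010000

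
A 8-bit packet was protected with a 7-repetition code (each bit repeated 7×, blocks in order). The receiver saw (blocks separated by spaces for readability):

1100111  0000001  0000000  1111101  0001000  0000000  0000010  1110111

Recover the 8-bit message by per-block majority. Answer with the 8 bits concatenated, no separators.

10010001

Block 1 (1100111): 5 ones → 1
Block 2 (0000001): 1 one → 0
Block 3 (0000000): 0 ones → 0
Block 4 (1111101): 6 ones → 1
Block 5 (0001000): 1 one → 0
Block 6 (0000000): 0 ones → 0
Block 7 (0000010): 1 one → 0
Block 8 (1110111): 6 ones → 1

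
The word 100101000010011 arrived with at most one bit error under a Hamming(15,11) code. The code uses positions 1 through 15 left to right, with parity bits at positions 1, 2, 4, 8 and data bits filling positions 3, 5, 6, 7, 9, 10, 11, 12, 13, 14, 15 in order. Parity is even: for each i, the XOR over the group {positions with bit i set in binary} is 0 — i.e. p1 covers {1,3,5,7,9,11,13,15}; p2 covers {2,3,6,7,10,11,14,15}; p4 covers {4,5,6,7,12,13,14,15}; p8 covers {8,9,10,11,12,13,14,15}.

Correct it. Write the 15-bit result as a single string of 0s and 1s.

s1 (pos 1,3,5,7,9,11,13,15): 1⊕0⊕0⊕0⊕0⊕1⊕0⊕1 = 1
s2 (pos 2,3,6,7,10,11,14,15): 0⊕0⊕1⊕0⊕0⊕1⊕1⊕1 = 0
s4 (pos 4,5,6,7,12,13,14,15): 1⊕0⊕1⊕0⊕0⊕0⊕1⊕1 = 0
s8 (pos 8,9,10,11,12,13,14,15): 0⊕0⊕0⊕1⊕0⊕0⊕1⊕1 = 1
Syndrome s8…s1 = 1001 → error at position 9.
Flip position 9: 100101000010011 → 100101001010011

100101001010011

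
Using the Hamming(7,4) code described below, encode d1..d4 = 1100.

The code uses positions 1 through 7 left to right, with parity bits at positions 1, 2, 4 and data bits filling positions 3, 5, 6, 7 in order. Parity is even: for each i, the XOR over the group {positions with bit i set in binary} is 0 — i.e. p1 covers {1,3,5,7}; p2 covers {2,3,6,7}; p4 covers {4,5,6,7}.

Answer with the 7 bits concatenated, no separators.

Place data at non-parity positions: p1 p2 1 p4 1 0 0
p1 (pos 1,3,5,7): XOR of data positions = 1⊕1⊕0 = 0
p2 (pos 2,3,6,7): XOR of data positions = 1⊕0⊕0 = 1
p4 (pos 4,5,6,7): XOR of data positions = 1⊕0⊕0 = 1
Codeword: 0111100

0111100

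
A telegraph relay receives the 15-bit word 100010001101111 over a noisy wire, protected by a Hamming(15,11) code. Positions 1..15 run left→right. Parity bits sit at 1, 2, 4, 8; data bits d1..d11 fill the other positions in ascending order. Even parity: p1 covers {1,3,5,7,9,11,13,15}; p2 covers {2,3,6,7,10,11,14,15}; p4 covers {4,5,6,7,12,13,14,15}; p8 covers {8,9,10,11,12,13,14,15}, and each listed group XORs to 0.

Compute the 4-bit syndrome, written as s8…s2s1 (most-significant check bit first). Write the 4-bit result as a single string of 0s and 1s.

s1 (pos 1,3,5,7,9,11,13,15): 1⊕0⊕1⊕0⊕1⊕0⊕1⊕1 = 1
s2 (pos 2,3,6,7,10,11,14,15): 0⊕0⊕0⊕0⊕1⊕0⊕1⊕1 = 1
s4 (pos 4,5,6,7,12,13,14,15): 0⊕1⊕0⊕0⊕1⊕1⊕1⊕1 = 1
s8 (pos 8,9,10,11,12,13,14,15): 0⊕1⊕1⊕0⊕1⊕1⊕1⊕1 = 0
Syndrome s8…s1 = 0111 → error at position 7.

0111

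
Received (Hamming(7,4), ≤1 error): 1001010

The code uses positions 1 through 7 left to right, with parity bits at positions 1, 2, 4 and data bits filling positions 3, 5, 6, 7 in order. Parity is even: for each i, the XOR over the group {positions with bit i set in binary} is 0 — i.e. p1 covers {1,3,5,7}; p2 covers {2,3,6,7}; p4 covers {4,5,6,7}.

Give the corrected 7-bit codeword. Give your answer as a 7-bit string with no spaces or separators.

s1 (pos 1,3,5,7): 1⊕0⊕0⊕0 = 1
s2 (pos 2,3,6,7): 0⊕0⊕1⊕0 = 1
s4 (pos 4,5,6,7): 1⊕0⊕1⊕0 = 0
Syndrome s4…s1 = 011 → error at position 3.
Flip position 3: 1001010 → 1011010

1011010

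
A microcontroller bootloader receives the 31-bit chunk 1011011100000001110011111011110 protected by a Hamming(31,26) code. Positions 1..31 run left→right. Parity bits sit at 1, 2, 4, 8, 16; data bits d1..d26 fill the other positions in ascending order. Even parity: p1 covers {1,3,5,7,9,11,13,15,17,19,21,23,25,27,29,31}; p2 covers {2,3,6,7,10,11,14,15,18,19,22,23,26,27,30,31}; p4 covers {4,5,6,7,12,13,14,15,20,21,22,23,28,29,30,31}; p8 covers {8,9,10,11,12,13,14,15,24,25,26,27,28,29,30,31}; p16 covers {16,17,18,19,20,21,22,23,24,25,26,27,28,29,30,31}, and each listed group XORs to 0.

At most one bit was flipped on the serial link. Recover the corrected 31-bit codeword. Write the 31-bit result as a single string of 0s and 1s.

1011011100001001110011111011110

s1 (pos 1,3,5,7,9,11,13,15,17,19,21,23,25,27,29,31): 1⊕1⊕0⊕1⊕0⊕0⊕0⊕0⊕1⊕0⊕1⊕1⊕1⊕1⊕1⊕0 = 1
s2 (pos 2,3,6,7,10,11,14,15,18,19,22,23,26,27,30,31): 0⊕1⊕1⊕1⊕0⊕0⊕0⊕0⊕1⊕0⊕1⊕1⊕0⊕1⊕1⊕0 = 0
s4 (pos 4,5,6,7,12,13,14,15,20,21,22,23,28,29,30,31): 1⊕0⊕1⊕1⊕0⊕0⊕0⊕0⊕0⊕1⊕1⊕1⊕1⊕1⊕1⊕0 = 1
s8 (pos 8,9,10,11,12,13,14,15,24,25,26,27,28,29,30,31): 1⊕0⊕0⊕0⊕0⊕0⊕0⊕0⊕1⊕1⊕0⊕1⊕1⊕1⊕1⊕0 = 1
s16 (pos 16,17,18,19,20,21,22,23,24,25,26,27,28,29,30,31): 1⊕1⊕1⊕0⊕0⊕1⊕1⊕1⊕1⊕1⊕0⊕1⊕1⊕1⊕1⊕0 = 0
Syndrome s16…s1 = 01101 → error at position 13.
Flip position 13: 1011011100000001110011111011110 → 1011011100001001110011111011110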